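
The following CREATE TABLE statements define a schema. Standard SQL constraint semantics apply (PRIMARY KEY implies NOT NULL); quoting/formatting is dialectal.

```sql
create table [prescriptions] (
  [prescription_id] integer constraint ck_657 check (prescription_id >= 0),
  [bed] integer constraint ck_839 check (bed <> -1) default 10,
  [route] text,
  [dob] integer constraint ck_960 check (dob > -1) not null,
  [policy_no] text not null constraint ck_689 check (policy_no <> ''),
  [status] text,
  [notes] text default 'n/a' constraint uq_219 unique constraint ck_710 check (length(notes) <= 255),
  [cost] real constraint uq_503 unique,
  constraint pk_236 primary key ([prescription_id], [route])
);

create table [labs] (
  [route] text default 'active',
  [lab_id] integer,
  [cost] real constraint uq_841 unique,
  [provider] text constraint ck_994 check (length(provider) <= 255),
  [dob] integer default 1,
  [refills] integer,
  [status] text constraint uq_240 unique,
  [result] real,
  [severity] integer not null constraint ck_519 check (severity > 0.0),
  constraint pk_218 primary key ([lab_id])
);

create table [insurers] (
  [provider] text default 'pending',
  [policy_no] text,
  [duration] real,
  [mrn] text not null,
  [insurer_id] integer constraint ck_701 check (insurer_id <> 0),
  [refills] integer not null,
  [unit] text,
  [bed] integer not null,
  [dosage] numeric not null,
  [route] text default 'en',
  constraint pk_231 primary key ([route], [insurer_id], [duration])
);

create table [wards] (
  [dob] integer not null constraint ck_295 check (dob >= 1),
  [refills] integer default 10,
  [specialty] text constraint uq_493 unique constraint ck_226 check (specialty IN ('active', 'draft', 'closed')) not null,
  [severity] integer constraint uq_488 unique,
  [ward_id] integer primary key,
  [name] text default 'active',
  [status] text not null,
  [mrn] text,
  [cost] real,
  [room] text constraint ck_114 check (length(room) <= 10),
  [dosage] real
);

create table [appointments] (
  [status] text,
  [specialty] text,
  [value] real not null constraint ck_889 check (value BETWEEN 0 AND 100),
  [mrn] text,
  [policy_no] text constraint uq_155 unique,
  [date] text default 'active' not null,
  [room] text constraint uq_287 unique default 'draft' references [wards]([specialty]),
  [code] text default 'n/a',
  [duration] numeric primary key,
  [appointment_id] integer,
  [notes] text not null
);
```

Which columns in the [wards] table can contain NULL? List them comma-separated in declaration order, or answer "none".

- dob: declared NOT NULL → not nullable.
- refills: DEFAULT only fills an omitted column; an explicit NULL is still allowed → nullable.
- specialty: declared NOT NULL → not nullable.
- severity: UNIQUE does not imply NOT NULL → nullable.
- ward_id: part of the PRIMARY KEY, which implies NOT NULL → not nullable.
- name: DEFAULT only fills an omitted column; an explicit NULL is still allowed → nullable.
- status: declared NOT NULL → not nullable.
- mrn: no NOT NULL constraint applies → nullable.
- cost: no NOT NULL constraint applies → nullable.
- room: CHECK does not forbid NULL (a CHECK constraint passes when its expression is NULL) → nullable.
- dosage: no NOT NULL constraint applies → nullable.

refills, severity, name, mrn, cost, room, dosage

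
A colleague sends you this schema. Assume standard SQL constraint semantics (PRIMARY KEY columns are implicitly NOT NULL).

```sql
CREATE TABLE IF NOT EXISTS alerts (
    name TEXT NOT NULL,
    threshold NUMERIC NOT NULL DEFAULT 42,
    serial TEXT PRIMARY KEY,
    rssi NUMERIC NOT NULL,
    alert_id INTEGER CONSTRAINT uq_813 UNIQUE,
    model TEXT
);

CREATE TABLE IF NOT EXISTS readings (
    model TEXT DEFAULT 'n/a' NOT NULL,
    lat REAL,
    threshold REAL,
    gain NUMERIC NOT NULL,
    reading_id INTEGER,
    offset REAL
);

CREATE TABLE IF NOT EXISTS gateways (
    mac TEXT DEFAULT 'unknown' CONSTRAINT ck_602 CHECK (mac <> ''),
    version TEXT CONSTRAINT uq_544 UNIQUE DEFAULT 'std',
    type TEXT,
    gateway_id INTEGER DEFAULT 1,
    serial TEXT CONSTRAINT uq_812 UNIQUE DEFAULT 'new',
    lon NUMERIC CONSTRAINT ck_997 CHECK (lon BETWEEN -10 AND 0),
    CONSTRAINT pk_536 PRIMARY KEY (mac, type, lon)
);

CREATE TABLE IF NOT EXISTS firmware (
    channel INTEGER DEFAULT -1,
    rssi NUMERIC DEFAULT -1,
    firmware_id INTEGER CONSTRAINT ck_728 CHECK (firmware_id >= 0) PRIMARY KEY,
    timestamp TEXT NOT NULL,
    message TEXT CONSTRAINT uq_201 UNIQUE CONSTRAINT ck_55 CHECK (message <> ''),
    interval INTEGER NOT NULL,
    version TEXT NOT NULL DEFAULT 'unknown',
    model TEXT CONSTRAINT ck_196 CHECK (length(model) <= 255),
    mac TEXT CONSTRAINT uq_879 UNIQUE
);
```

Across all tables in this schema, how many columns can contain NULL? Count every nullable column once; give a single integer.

14

alerts: 2 nullable (alert_id, model — PK (serial) and explicit NOT NULL columns excluded).
readings: 4 nullable (lat, threshold, reading_id, offset — PK none and explicit NOT NULL columns excluded).
gateways: 3 nullable (version, gateway_id, serial — PK (mac, type, lon) and explicit NOT NULL columns excluded).
firmware: 5 nullable (channel, rssi, message, model, mac — PK (firmware_id) and explicit NOT NULL columns excluded).
Total: 2 + 4 + 3 + 5 = 14.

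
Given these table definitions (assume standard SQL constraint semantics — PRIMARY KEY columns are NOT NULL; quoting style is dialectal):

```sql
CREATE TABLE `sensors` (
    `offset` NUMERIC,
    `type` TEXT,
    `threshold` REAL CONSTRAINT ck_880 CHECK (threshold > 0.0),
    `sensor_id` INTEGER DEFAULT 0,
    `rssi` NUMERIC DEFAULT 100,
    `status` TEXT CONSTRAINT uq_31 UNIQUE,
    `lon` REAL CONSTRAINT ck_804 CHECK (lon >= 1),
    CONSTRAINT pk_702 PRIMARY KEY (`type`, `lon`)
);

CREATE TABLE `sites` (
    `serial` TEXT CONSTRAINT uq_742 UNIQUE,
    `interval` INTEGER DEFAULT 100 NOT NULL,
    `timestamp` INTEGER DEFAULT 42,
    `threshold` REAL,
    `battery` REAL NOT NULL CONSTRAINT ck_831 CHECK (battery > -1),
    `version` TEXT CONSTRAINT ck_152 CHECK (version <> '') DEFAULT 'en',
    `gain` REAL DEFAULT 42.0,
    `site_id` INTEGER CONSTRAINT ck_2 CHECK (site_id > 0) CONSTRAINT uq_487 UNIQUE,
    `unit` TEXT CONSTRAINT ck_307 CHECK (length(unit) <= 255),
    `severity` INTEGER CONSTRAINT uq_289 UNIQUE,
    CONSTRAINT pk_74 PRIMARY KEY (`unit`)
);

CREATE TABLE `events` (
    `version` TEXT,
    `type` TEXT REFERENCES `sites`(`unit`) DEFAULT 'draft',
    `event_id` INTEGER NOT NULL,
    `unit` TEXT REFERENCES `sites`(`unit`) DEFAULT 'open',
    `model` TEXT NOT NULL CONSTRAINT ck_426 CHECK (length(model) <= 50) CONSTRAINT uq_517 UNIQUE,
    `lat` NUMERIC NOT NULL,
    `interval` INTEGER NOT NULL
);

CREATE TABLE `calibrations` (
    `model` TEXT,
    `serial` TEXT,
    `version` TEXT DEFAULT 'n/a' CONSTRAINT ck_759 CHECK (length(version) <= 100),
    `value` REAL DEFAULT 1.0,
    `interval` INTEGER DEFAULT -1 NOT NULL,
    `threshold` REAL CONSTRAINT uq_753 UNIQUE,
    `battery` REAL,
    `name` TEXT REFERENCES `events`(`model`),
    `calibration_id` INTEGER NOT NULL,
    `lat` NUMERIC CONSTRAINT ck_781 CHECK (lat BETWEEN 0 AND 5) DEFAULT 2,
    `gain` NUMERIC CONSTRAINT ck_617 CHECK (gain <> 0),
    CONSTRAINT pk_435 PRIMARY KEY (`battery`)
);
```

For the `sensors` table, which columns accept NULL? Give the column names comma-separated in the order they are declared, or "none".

- offset: no NOT NULL constraint applies → nullable.
- type: part of the PRIMARY KEY, which implies NOT NULL → not nullable.
- threshold: CHECK does not forbid NULL (a CHECK constraint passes when its expression is NULL) → nullable.
- sensor_id: DEFAULT only fills an omitted column; an explicit NULL is still allowed → nullable.
- rssi: DEFAULT only fills an omitted column; an explicit NULL is still allowed → nullable.
- status: UNIQUE does not imply NOT NULL → nullable.
- lon: part of the PRIMARY KEY, which implies NOT NULL → not nullable.

offset, threshold, sensor_id, rssi, status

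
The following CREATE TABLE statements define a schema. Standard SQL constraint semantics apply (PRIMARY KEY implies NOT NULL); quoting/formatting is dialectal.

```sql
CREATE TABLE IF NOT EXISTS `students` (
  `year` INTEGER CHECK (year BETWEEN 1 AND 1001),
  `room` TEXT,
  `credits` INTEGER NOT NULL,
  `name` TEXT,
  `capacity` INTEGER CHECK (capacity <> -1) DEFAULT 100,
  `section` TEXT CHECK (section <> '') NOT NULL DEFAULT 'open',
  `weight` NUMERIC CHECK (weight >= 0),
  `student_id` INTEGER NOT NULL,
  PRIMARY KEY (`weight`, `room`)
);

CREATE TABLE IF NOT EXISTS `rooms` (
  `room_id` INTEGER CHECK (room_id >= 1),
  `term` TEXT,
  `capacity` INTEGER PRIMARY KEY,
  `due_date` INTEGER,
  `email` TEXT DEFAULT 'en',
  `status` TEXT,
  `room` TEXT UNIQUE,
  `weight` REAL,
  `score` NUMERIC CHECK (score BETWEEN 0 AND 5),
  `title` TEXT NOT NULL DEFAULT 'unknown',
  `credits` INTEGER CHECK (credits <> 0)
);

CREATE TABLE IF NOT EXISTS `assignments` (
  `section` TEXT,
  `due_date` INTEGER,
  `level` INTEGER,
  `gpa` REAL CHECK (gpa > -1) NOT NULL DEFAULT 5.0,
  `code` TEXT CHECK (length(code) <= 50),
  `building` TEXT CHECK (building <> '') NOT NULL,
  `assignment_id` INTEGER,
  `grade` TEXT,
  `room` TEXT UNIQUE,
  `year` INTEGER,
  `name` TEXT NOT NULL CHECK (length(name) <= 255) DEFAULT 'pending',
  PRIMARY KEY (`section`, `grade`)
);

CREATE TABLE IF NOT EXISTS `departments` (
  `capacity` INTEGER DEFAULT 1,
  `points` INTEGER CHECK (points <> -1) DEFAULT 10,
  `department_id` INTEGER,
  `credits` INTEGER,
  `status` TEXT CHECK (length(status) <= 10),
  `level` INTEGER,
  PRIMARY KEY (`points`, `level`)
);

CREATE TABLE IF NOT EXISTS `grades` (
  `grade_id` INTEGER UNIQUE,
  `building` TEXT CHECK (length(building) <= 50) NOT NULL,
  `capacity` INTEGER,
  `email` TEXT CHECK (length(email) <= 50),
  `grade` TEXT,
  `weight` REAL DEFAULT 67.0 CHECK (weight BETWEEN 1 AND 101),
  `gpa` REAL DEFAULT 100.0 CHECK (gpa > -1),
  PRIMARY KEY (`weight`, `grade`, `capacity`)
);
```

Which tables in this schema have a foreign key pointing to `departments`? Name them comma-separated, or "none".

No REFERENCES clause anywhere in the schema names departments.

none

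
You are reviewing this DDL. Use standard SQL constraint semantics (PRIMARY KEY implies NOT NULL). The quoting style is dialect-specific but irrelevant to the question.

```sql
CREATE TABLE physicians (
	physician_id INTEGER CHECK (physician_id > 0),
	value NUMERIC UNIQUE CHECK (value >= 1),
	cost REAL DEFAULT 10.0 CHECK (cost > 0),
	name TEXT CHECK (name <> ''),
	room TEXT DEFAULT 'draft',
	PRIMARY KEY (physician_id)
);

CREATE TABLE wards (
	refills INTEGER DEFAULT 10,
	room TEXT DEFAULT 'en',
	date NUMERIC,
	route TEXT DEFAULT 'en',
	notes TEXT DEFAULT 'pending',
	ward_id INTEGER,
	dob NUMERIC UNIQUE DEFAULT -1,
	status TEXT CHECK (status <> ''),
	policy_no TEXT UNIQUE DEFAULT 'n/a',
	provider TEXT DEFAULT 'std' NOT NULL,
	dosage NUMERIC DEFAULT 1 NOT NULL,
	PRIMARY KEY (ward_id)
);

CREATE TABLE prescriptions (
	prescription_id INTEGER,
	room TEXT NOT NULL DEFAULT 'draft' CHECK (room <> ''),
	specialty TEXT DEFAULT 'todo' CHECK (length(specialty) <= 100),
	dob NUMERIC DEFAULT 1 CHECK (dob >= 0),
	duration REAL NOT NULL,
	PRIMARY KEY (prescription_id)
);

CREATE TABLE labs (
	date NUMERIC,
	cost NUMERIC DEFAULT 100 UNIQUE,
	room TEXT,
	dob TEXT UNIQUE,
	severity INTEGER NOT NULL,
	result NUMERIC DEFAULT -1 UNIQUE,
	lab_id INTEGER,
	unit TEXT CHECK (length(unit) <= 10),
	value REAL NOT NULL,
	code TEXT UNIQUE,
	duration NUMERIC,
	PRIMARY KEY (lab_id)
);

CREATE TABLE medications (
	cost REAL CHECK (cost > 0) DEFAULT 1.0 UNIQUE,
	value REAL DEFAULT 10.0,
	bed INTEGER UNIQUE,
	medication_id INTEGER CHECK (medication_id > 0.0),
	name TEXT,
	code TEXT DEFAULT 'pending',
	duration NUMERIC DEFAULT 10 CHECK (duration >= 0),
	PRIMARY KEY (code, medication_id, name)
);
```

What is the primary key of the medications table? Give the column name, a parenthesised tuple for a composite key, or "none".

(code, medication_id, name)

A table-level PRIMARY KEY clause names 3 columns: code, medication_id, name.
This is a composite key — the combination is unique, not each column individually.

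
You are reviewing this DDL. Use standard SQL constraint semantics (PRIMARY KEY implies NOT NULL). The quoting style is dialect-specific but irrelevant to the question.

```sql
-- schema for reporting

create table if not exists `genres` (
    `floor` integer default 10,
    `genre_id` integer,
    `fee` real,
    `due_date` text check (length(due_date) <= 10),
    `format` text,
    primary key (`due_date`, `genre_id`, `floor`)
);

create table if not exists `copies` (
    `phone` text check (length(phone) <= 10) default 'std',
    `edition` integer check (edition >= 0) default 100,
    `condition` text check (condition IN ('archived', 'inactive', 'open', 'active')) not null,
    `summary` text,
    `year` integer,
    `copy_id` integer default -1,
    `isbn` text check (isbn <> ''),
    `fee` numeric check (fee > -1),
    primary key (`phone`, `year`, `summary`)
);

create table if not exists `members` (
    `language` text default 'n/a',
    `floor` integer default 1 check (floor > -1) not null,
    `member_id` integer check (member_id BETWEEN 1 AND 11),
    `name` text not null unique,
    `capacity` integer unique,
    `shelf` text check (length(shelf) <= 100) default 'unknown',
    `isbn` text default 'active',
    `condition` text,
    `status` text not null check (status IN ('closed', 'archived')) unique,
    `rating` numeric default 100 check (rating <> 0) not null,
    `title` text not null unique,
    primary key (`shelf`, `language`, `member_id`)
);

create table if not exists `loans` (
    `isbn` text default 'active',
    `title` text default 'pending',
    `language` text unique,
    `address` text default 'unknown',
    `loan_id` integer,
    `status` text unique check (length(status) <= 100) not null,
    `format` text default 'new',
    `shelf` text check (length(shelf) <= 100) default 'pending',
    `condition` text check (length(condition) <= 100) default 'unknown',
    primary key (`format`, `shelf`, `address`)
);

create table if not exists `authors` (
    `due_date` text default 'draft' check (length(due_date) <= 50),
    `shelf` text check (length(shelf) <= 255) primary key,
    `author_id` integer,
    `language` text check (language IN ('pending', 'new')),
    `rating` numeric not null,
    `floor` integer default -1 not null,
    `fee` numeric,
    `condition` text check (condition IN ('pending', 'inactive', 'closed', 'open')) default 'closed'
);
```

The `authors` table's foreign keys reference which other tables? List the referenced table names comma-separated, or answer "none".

none

No column in authors has a REFERENCES clause.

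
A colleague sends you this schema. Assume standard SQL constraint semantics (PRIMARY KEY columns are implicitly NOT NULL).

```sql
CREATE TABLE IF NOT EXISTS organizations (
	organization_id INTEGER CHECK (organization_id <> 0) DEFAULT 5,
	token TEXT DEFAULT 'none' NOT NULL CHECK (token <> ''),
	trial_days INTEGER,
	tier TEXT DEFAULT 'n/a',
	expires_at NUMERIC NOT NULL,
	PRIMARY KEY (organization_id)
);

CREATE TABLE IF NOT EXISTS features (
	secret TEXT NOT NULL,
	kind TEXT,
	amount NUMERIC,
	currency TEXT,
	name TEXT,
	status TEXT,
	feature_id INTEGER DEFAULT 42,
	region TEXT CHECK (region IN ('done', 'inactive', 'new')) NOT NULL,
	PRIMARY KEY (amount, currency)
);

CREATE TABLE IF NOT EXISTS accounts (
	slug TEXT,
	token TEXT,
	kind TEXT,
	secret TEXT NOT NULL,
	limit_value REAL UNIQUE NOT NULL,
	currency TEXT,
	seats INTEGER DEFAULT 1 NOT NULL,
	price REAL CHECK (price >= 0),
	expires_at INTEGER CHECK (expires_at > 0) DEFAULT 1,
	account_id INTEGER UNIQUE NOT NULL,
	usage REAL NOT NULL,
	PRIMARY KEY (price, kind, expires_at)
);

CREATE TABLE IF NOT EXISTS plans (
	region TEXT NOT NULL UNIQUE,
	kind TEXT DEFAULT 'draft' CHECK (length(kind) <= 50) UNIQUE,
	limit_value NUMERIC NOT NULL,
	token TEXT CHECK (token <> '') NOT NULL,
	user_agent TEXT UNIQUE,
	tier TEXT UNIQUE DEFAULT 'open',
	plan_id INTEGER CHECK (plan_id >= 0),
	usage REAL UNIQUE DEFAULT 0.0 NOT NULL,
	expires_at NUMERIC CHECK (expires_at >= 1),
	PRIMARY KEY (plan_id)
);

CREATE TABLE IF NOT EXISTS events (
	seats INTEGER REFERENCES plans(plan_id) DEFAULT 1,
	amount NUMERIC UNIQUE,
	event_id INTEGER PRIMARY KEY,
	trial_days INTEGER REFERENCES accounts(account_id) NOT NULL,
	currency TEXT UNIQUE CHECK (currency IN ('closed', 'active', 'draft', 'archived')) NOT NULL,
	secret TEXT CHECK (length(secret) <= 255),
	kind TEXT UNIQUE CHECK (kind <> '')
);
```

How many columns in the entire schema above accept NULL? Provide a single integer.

17

organizations: 2 nullable (trial_days, tier — PK (organization_id) and explicit NOT NULL columns excluded).
features: 4 nullable (kind, name, status, feature_id — PK (amount, currency) and explicit NOT NULL columns excluded).
accounts: 3 nullable (slug, token, currency — PK (price, kind, expires_at) and explicit NOT NULL columns excluded).
plans: 4 nullable (kind, user_agent, tier, expires_at — PK (plan_id) and explicit NOT NULL columns excluded).
events: 4 nullable (seats, amount, secret, kind — PK (event_id) and explicit NOT NULL columns excluded).
Total: 2 + 4 + 3 + 4 + 4 = 17.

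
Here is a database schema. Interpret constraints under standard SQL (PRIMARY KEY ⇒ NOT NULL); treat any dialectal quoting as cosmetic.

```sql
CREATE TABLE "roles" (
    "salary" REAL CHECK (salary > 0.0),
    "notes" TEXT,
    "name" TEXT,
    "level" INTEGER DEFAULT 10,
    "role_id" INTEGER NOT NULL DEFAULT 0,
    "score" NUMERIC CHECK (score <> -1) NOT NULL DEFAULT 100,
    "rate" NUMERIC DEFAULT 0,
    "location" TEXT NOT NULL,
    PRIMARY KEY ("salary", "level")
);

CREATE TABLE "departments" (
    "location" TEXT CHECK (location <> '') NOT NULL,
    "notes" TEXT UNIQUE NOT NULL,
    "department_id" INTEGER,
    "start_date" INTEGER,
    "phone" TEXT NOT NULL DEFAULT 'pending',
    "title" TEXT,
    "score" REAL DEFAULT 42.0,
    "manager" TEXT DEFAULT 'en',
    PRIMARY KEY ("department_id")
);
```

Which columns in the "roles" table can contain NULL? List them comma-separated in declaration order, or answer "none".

notes, name, rate

- salary: part of the PRIMARY KEY, which implies NOT NULL → not nullable.
- notes: no NOT NULL constraint applies → nullable.
- name: no NOT NULL constraint applies → nullable.
- level: part of the PRIMARY KEY, which implies NOT NULL → not nullable.
- role_id: declared NOT NULL → not nullable.
- score: declared NOT NULL → not nullable.
- rate: DEFAULT only fills an omitted column; an explicit NULL is still allowed → nullable.
- location: declared NOT NULL → not nullable.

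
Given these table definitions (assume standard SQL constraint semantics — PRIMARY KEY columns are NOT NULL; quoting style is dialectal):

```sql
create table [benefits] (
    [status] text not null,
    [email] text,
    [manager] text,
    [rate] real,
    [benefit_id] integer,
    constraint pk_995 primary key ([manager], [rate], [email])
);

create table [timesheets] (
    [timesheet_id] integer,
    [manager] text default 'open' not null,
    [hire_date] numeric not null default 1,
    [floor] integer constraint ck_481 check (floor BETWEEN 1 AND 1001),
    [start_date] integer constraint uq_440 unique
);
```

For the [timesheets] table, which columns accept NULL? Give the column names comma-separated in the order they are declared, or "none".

- timesheet_id: no NOT NULL constraint applies → nullable.
- manager: declared NOT NULL → not nullable.
- hire_date: declared NOT NULL → not nullable.
- floor: CHECK does not forbid NULL (a CHECK constraint passes when its expression is NULL) → nullable.
- start_date: UNIQUE does not imply NOT NULL → nullable.

timesheet_id, floor, start_date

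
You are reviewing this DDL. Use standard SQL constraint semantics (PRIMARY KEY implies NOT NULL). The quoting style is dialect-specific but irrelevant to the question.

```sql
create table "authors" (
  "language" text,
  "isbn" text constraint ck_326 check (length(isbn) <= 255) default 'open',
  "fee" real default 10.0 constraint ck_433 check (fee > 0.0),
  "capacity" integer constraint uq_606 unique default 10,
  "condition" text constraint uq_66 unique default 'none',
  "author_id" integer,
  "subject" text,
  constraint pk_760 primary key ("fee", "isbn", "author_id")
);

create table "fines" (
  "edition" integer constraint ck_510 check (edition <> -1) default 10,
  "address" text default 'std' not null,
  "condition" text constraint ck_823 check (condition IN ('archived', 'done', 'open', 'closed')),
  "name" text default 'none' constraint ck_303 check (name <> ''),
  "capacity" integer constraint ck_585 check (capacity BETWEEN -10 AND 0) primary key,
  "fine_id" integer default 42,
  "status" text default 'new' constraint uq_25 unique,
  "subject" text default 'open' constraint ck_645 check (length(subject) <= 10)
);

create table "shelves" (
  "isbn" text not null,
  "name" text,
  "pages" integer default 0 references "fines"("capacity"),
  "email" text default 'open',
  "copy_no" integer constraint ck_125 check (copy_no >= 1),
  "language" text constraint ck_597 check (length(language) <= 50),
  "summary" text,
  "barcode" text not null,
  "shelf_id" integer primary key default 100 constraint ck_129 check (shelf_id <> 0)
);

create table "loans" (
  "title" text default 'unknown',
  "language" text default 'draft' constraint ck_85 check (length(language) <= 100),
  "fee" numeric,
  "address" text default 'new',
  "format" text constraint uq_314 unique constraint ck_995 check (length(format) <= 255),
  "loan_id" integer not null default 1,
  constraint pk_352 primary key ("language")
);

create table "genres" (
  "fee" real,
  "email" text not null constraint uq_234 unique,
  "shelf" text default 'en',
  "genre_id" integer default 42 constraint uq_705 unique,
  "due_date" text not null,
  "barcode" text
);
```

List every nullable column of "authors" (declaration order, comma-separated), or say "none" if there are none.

- language: no NOT NULL constraint applies → nullable.
- isbn: part of the PRIMARY KEY, which implies NOT NULL → not nullable.
- fee: part of the PRIMARY KEY, which implies NOT NULL → not nullable.
- capacity: UNIQUE does not imply NOT NULL → nullable.
- condition: UNIQUE does not imply NOT NULL → nullable.
- author_id: part of the PRIMARY KEY, which implies NOT NULL → not nullable.
- subject: no NOT NULL constraint applies → nullable.

language, capacity, condition, subject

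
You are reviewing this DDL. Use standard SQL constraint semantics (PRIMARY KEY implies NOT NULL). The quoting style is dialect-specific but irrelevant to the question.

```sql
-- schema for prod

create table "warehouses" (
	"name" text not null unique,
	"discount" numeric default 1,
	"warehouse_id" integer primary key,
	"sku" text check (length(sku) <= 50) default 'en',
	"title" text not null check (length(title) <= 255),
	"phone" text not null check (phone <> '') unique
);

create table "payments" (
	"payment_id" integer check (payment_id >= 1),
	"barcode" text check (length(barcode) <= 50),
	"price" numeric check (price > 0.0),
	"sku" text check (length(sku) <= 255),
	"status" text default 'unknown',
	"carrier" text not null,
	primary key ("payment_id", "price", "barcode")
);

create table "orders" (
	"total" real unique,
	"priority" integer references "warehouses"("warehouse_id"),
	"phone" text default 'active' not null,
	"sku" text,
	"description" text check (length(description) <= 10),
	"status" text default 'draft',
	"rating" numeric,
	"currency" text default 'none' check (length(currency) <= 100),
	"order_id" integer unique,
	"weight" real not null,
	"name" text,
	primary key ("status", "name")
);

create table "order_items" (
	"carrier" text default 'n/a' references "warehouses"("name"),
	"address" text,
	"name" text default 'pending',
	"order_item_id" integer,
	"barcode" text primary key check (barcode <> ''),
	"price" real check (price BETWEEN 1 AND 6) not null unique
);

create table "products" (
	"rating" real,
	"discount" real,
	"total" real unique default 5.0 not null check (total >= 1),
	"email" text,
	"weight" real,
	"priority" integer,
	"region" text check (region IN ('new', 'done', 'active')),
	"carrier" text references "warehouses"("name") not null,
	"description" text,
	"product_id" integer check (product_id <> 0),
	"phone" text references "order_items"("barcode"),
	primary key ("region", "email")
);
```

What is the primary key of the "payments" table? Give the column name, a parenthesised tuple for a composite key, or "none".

A table-level PRIMARY KEY clause names 3 columns: payment_id, price, barcode.
This is a composite key — the combination is unique, not each column individually.

(payment_id, price, barcode)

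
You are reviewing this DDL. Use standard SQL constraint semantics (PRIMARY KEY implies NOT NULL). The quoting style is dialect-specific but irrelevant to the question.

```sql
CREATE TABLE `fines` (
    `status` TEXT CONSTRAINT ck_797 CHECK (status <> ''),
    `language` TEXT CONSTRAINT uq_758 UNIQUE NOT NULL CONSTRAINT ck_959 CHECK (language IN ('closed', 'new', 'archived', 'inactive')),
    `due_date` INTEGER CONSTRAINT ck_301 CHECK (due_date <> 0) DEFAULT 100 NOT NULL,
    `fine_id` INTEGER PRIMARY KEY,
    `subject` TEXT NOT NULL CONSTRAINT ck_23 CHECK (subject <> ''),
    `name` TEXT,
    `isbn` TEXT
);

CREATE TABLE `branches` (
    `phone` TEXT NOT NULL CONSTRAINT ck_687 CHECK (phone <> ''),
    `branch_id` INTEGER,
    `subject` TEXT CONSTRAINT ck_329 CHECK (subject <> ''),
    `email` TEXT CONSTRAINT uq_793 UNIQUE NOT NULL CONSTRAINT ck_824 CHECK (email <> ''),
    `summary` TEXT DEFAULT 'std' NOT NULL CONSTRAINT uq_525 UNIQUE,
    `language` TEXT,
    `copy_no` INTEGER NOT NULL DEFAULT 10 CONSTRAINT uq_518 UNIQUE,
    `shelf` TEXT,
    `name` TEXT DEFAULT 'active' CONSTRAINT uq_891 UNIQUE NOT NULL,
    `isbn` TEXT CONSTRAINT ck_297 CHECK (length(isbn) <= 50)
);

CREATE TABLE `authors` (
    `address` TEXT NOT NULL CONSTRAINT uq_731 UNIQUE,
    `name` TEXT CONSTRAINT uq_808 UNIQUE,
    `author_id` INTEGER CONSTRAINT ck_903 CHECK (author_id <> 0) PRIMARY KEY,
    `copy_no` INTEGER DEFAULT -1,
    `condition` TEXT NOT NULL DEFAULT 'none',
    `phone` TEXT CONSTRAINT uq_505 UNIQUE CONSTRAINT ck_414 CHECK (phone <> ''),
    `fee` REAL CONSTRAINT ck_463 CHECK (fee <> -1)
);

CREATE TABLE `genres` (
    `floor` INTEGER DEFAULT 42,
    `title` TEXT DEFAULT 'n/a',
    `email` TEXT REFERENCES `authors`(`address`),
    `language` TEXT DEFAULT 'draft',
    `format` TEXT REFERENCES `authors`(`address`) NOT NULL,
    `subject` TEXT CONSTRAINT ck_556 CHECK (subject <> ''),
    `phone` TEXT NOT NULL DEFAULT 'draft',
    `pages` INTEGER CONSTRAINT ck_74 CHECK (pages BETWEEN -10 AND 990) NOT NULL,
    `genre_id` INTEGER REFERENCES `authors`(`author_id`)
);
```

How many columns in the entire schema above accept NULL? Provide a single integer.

fines: 3 nullable (status, name, isbn — PK (fine_id) and explicit NOT NULL columns excluded).
branches: 5 nullable (branch_id, subject, language, shelf, isbn — PK none and explicit NOT NULL columns excluded).
authors: 4 nullable (name, copy_no, phone, fee — PK (author_id) and explicit NOT NULL columns excluded).
genres: 6 nullable (floor, title, email, language, subject, genre_id — PK none and explicit NOT NULL columns excluded).
Total: 3 + 5 + 4 + 6 = 18.

18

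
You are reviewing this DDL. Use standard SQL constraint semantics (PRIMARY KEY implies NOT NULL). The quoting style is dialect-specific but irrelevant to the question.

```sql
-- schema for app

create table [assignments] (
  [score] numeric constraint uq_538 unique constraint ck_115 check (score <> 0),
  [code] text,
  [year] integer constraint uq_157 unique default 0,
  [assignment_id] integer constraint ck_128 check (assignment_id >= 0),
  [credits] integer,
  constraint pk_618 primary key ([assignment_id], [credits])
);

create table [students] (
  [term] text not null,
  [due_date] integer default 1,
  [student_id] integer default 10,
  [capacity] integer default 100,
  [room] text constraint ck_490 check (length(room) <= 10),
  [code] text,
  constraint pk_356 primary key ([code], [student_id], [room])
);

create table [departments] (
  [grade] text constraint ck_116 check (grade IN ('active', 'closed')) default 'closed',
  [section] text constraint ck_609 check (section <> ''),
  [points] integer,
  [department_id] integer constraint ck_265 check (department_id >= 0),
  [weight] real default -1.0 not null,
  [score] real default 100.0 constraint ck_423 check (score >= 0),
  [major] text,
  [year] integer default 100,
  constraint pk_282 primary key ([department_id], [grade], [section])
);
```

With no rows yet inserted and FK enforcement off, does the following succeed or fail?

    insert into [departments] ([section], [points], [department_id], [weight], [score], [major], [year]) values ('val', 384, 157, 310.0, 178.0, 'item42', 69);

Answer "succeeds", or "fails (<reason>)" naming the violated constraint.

succeeds

NOT NULL columns: department_id is supplied; grade defaults to 'closed'; section is supplied; weight is supplied.
CHECK constraints: 'val' satisfies (section <> ''); 157 satisfies (department_id >= 0); 178.0 satisfies (score >= 0).
No constraint is violated.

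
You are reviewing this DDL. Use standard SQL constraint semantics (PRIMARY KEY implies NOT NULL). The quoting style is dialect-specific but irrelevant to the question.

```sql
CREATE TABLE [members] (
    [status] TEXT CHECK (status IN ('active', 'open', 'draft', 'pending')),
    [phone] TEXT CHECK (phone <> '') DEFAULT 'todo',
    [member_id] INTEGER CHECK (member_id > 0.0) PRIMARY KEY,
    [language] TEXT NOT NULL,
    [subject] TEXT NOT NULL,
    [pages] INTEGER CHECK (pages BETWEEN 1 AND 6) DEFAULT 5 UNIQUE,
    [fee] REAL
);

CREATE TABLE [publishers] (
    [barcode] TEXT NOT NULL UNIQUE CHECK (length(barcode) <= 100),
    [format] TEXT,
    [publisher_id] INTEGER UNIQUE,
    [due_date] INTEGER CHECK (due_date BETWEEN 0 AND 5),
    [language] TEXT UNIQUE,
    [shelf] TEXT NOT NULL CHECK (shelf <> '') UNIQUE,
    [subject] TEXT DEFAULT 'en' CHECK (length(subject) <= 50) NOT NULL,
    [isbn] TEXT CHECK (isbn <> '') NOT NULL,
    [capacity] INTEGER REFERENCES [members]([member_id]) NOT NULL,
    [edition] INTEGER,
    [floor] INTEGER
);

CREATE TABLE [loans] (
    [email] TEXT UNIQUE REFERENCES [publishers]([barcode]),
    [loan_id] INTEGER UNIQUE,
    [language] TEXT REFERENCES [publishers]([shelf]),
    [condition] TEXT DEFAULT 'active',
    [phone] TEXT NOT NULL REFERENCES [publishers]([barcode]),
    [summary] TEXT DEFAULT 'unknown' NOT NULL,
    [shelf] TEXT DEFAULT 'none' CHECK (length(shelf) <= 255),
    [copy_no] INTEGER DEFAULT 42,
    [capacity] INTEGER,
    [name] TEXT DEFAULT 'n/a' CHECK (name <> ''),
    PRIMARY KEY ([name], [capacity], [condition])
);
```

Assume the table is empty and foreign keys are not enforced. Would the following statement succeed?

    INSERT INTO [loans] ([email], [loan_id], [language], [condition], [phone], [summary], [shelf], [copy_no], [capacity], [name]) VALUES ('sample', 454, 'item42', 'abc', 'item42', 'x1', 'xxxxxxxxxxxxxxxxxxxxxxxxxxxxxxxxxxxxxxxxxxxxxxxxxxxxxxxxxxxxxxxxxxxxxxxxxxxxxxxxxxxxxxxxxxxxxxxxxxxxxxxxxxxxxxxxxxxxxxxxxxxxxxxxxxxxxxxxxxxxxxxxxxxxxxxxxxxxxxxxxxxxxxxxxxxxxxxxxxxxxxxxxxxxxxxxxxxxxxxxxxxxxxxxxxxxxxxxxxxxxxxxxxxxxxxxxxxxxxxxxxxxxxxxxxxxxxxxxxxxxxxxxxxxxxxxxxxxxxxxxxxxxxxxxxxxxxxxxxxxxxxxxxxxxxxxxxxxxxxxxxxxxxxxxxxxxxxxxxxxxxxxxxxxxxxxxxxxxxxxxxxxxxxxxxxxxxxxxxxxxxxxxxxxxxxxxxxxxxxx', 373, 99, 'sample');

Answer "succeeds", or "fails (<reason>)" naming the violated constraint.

The value 'xxxxxxxxxxxxxxxxxxxxxxxxxxxxxxxxxxxxxxxxxxxxxxxxxxxxxxxxxxxxxxxxxxxxxxxxxxxxxxxxxxxxxxxxxxxxxxxxxxxxxxxxxxxxxxxxxxxxxxxxxxxxxxxxxxxxxxxxxxxxxxxxxxxxxxxxxxxxxxxxxxxxxxxxxxxxxxxxxxxxxxxxxxxxxxxxxxxxxxxxxxxxxxxxxxxxxxxxxxxxxxxxxxxxxxxxxxxxxxxxxxxxxxxxxxxxxxxxxxxxxxxxxxxxxxxxxxxxxxxxxxxxxxxxxxxxxxxxxxxxxxxxxxxxxxxxxxxxxxxxxxxxxxxxxxxxxxxxxxxxxxxxxxxxxxxxxxxxxxxxxxxxxxxxxxxxxxxxxxxxxxxxxxxxxxxxxxxxxxxx' for shelf violates CHECK (length(shelf) <= 255).

fails (CHECK on shelf)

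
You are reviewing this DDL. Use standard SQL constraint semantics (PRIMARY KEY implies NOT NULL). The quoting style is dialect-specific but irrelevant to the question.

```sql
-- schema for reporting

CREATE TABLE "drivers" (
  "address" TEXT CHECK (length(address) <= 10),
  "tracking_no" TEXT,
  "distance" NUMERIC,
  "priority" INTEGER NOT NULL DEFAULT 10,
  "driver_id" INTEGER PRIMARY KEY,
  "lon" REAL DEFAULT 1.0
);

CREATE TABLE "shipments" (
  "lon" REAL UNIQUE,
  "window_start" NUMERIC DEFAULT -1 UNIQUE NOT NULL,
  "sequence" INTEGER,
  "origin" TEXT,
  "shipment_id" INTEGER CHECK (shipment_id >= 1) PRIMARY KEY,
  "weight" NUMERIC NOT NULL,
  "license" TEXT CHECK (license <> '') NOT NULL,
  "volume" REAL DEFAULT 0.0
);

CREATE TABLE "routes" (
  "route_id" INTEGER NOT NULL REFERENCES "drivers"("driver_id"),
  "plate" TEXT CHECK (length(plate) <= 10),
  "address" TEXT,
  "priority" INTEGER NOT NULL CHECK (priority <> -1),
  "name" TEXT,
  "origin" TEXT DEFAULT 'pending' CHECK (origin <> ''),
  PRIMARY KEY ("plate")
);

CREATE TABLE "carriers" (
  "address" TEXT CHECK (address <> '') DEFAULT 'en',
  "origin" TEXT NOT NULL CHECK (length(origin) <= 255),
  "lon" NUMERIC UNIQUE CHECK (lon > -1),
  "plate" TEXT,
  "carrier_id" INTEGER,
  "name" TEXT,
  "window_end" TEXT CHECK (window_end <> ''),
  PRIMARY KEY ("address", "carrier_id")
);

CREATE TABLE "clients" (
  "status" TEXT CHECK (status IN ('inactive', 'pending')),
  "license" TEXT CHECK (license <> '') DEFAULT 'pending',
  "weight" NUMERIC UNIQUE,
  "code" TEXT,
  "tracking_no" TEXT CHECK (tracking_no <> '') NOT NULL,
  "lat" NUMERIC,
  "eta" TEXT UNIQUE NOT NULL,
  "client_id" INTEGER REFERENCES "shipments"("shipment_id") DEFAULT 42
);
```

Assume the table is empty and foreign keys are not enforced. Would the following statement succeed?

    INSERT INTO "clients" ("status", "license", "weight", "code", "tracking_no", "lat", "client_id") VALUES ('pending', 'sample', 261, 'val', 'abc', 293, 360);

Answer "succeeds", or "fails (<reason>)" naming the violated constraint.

eta is omitted from the column list and has no DEFAULT, so it would receive NULL.
But eta is declared NOT NULL.

fails (NOT NULL on eta)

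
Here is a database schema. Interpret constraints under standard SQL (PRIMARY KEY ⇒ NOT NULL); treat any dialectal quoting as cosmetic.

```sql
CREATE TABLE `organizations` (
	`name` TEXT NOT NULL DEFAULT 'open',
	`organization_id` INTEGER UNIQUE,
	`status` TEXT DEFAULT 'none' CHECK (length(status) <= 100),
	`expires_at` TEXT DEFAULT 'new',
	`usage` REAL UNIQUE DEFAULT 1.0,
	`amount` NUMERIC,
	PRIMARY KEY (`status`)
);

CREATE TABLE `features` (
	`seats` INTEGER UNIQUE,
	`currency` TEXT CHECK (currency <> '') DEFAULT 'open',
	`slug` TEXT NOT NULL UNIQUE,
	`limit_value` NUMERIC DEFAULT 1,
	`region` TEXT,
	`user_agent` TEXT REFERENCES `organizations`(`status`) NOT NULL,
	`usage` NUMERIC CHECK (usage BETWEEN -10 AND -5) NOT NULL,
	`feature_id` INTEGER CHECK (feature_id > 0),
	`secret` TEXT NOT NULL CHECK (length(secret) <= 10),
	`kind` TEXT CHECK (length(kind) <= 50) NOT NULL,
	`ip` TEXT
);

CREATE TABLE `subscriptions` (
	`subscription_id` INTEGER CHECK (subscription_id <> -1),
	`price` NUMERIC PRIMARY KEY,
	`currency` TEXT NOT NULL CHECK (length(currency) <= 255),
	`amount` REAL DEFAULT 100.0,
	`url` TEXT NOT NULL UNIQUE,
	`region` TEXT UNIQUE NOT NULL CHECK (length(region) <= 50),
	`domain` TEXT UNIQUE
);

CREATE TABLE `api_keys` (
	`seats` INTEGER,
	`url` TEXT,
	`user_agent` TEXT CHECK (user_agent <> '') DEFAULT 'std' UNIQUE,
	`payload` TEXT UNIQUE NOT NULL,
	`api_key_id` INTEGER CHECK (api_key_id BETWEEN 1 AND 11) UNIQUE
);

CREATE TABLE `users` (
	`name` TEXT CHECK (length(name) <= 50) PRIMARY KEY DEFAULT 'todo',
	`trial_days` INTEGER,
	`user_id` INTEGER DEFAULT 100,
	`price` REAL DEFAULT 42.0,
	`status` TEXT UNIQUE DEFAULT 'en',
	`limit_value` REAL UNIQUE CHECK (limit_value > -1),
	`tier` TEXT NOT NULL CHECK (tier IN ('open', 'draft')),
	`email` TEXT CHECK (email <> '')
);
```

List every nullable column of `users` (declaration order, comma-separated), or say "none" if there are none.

- name: part of the PRIMARY KEY, which implies NOT NULL → not nullable.
- trial_days: no NOT NULL constraint applies → nullable.
- user_id: DEFAULT only fills an omitted column; an explicit NULL is still allowed → nullable.
- price: DEFAULT only fills an omitted column; an explicit NULL is still allowed → nullable.
- status: UNIQUE does not imply NOT NULL → nullable.
- limit_value: CHECK does not forbid NULL (a CHECK constraint passes when its expression is NULL) → nullable.
- tier: declared NOT NULL → not nullable.
- email: CHECK does not forbid NULL (a CHECK constraint passes when its expression is NULL) → nullable.

trial_days, user_id, price, status, limit_value, email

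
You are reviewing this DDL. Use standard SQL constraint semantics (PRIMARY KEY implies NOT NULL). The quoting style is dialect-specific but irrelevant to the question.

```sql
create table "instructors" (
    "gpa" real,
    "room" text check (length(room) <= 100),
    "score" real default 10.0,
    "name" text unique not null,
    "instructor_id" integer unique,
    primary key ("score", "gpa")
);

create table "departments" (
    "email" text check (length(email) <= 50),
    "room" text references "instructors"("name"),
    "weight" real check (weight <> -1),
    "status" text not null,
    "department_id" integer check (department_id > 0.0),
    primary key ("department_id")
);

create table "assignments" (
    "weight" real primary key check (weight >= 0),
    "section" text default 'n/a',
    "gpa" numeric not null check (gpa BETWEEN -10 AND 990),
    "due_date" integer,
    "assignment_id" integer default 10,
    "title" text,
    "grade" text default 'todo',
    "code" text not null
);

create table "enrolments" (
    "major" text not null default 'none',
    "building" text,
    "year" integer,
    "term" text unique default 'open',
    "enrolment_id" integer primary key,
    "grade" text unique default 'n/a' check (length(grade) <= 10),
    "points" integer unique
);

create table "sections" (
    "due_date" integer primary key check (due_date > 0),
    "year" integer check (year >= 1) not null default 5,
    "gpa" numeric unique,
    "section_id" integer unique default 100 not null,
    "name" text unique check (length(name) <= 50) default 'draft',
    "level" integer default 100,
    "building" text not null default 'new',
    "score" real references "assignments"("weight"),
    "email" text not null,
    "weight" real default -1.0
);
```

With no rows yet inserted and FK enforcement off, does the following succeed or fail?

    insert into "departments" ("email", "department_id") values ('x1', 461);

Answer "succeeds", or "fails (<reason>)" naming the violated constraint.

fails (NOT NULL on status)

status is omitted from the column list and has no DEFAULT, so it would receive NULL.
But status is declared NOT NULL.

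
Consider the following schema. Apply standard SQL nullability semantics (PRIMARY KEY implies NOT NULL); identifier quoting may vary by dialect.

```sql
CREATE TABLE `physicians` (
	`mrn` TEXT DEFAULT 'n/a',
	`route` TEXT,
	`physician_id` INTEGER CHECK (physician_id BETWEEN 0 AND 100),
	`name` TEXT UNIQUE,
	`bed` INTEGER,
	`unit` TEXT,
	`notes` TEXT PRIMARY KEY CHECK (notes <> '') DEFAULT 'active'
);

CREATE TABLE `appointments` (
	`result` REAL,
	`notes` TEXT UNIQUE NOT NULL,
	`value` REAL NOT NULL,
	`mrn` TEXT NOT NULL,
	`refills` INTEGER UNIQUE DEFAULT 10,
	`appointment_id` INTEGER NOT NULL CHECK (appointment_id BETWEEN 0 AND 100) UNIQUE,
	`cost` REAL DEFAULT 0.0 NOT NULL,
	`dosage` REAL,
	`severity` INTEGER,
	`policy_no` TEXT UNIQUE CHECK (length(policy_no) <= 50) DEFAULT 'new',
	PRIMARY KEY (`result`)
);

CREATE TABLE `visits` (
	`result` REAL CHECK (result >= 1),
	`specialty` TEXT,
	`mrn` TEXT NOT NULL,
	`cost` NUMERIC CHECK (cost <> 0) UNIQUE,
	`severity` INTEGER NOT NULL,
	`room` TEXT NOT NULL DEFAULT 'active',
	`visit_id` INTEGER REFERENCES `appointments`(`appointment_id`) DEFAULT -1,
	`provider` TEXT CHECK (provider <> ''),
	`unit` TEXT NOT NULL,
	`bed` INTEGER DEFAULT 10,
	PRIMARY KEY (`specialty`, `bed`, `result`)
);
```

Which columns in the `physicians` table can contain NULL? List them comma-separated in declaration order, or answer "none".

mrn, route, physician_id, name, bed, unit

- mrn: DEFAULT only fills an omitted column; an explicit NULL is still allowed → nullable.
- route: no NOT NULL constraint applies → nullable.
- physician_id: CHECK does not forbid NULL (a CHECK constraint passes when its expression is NULL) → nullable.
- name: UNIQUE does not imply NOT NULL → nullable.
- bed: no NOT NULL constraint applies → nullable.
- unit: no NOT NULL constraint applies → nullable.
- notes: part of the PRIMARY KEY, which implies NOT NULL → not nullable.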